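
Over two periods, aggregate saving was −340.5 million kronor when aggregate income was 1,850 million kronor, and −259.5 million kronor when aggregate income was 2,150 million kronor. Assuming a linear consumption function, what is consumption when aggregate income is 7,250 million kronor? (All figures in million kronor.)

MPS = ΔS/ΔY = (-259.5 − (-340.5))/(2150 − 1850) = 81/300 = 0.27
MPC = 1 − MPS = 0.73
Autonomous saving = -340.5 − 0.27(1850) = -840, so a = 840
C = 840 + 0.73(7250) = 840 + 5292.5 = 6132.5

C = 6132.5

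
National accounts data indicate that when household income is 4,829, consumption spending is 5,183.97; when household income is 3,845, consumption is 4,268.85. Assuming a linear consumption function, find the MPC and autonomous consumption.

MPC = ΔC/ΔY = (5183.97 − 4268.85)/(4829 − 3845) = 915.12/984 = 0.93
a = C − MPC·Y = 4268.85 − 0.93(3845) = 4268.85 − 3575.85 = 693

MPC = 0.93; a = 693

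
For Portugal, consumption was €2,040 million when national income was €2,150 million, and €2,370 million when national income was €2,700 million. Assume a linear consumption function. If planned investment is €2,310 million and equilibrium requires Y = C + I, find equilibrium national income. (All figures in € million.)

MPC = (2370 − 2040)/(2700 − 2150) = 330/550 = 0.6
a = 2040 − 0.6(2150) = 750
Equilibrium: Y = 750 + 0.6Y + 2310
0.4Y = 3060, so Y = 3060/0.4 = 7650

Y = 7650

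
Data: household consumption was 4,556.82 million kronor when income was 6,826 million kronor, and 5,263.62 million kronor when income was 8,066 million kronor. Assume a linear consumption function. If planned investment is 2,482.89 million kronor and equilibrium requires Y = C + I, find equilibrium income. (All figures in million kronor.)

Y = 7323

MPC = (5263.62 − 4556.82)/(8066 − 6826) = 706.8/1240 = 0.57
a = 4556.82 − 0.57(6826) = 666
Equilibrium: Y = 666 + 0.57Y + 2482.89
0.43Y = 3148.89, so Y = 3148.89/0.43 = 7323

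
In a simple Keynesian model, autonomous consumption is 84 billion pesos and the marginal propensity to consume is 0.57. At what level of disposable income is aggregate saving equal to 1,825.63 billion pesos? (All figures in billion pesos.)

Y = 4441

S = Y − C = -84 + 0.43Y
-84 + 0.43Y = 1825.63, so 0.43Y = 1909.63 and Y = 4441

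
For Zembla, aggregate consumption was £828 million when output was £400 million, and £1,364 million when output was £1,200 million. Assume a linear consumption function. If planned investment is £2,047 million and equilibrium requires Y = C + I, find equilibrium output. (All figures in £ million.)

Y = 7900

MPC = (1364 − 828)/(1200 − 400) = 536/800 = 0.67
a = 828 − 0.67(400) = 560
Equilibrium: Y = 560 + 0.67Y + 2047
0.33Y = 2607, so Y = 2607/0.33 = 7900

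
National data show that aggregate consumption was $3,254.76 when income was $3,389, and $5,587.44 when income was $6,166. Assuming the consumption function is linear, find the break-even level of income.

Y = 2550

MPC = (5587.44 − 3254.76)/(6166 − 3389) = 2332.68/2777 = 0.84
a = 3254.76 − 0.84(3389) = 3254.76 − 2846.76 = 408
Break-even: Y = a/(1−MPC) = 408/0.16 = 2550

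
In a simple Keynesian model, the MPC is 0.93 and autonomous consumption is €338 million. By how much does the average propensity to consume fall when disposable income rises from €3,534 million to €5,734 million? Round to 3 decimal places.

ΔAPC = 0.037

At Y = 3534: C = 338 + 0.93(3534) = 3624.62, APC = 3624.62/3534 = 1.0256
At Y = 5734: C = 5670.62, APC = 5670.62/5734 = 0.9889
Fall in APC = 1.0256 − 0.9889 = 0.0367 ≈ 0.037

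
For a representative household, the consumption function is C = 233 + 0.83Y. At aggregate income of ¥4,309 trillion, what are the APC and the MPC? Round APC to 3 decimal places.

MPC = 0.83 (the slope of the consumption function)
C = 233 + 0.83(4309) = 3809.47, so APC = 3809.47/4309 = 0.884

APC = 0.884; MPC = 0.83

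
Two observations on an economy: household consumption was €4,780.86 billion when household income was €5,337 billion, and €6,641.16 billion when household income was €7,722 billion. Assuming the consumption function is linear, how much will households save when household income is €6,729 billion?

S = 862.38

MPC = (6641.16 − 4780.86)/(7722 − 5337) = 1860.3/2385 = 0.78
a = 4780.86 − 0.78(5337) = 4780.86 − 4162.86 = 618
C = 618 + 0.78(6729) = 5866.62
S = 6729 − 5866.62 = 862.38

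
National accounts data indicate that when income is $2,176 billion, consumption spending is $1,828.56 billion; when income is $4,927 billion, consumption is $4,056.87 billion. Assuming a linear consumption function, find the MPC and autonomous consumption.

MPC = 0.81; a = 66

MPC = ΔC/ΔY = (4056.87 − 1828.56)/(4927 − 2176) = 2228.31/2751 = 0.81
a = C − MPC·Y = 1828.56 − 0.81(2176) = 1828.56 − 1762.56 = 66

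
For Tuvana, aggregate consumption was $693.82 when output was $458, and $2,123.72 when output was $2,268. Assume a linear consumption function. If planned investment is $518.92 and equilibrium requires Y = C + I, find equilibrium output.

MPC = (2123.72 − 693.82)/(2268 − 458) = 1429.9/1810 = 0.79
a = 693.82 − 0.79(458) = 332
Equilibrium: Y = 332 + 0.79Y + 518.92
0.21Y = 850.92, so Y = 850.92/0.21 = 4052

Y = 4052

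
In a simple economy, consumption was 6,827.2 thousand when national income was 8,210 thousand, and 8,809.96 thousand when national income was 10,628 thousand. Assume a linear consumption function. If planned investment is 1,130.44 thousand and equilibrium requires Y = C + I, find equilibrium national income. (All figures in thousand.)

Y = 6808

MPC = (8809.96 − 6827.2)/(10628 − 8210) = 1982.76/2418 = 0.82
a = 6827.2 − 0.82(8210) = 95
Equilibrium: Y = 95 + 0.82Y + 1130.44
0.18Y = 1225.44, so Y = 1225.44/0.18 = 6808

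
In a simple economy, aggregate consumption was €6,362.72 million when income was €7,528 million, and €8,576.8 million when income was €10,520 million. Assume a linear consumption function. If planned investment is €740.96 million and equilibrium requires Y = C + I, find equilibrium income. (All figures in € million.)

MPC = (8576.8 − 6362.72)/(10520 − 7528) = 2214.08/2992 = 0.74
a = 6362.72 − 0.74(7528) = 792
Equilibrium: Y = 792 + 0.74Y + 740.96
0.26Y = 1532.96, so Y = 1532.96/0.26 = 5896

Y = 5896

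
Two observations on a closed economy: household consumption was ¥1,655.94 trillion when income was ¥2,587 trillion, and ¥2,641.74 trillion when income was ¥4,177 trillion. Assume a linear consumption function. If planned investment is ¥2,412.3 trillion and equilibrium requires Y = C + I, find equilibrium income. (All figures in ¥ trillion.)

MPC = (2641.74 − 1655.94)/(4177 − 2587) = 985.8/1590 = 0.62
a = 1655.94 − 0.62(2587) = 52
Equilibrium: Y = 52 + 0.62Y + 2412.3
0.38Y = 2464.3, so Y = 2464.3/0.38 = 6485

Y = 6485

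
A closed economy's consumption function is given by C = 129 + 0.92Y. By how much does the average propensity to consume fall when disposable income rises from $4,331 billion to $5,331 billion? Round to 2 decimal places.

At Y = 4331: C = 129 + 0.92(4331) = 4113.52, APC = 4113.52/4331 = 0.950
At Y = 5331: C = 5033.52, APC = 5033.52/5331 = 0.944
Fall in APC = 0.950 − 0.944 = 0.006 ≈ 0.01

ΔAPC = 0.01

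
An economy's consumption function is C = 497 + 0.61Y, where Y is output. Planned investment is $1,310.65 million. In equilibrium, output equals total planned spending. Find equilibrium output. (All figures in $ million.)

Y = 4635

Y = C + I = 497 + 0.61Y + 1310.65
Y − 0.61Y = 1807.65
0.39Y = 1807.65, so Y = 1807.65/0.39 = 4635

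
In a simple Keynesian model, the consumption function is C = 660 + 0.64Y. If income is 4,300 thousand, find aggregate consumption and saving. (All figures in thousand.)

C = 3412; S = 888

C = 660 + 0.64(4300) = 660 + 2752 = 3412
S = Y − C = 4300 − 3412 = 888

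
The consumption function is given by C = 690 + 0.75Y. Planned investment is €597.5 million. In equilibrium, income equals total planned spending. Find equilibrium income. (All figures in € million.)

Y = C + I = 690 + 0.75Y + 597.5
Y − 0.75Y = 1287.5
0.25Y = 1287.5, so Y = 1287.5/0.25 = 5150

Y = 5150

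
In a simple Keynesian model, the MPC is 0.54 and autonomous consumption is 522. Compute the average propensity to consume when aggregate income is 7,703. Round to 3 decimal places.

APC = 0.608

C = 522 + 0.54(7703) = 4681.62
APC = C/Y = 4681.62/7703 = 0.608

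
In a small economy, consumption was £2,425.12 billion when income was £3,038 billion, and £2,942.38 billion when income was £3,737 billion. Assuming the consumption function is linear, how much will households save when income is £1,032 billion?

S = 91.32

MPC = (2942.38 − 2425.12)/(3737 − 3038) = 517.26/699 = 0.74
a = 2425.12 − 0.74(3038) = 2425.12 − 2248.12 = 177
C = 177 + 0.74(1032) = 940.68
S = 1032 − 940.68 = 91.32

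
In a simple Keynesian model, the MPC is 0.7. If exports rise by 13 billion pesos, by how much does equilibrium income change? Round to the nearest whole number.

The multiplier is 1/(1 − MPC) = 1/0.3.
ΔY = 13/0.3 = 43.33 ≈ 43

ΔY ≈ 43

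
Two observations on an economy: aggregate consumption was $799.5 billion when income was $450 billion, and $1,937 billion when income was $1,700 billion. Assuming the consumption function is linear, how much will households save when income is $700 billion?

MPC = (1937 − 799.5)/(1700 − 450) = 1137.5/1250 = 0.91
a = 799.5 − 0.91(450) = 799.5 − 409.5 = 390
C = 390 + 0.91(700) = 1027
S = 700 − 1027 = -327

S = -327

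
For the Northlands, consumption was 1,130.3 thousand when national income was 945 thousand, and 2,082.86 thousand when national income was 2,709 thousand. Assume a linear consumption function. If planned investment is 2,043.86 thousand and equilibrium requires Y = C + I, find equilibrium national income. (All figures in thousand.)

MPC = (2082.86 − 1130.3)/(2709 − 945) = 952.56/1764 = 0.54
a = 1130.3 − 0.54(945) = 620
Equilibrium: Y = 620 + 0.54Y + 2043.86
0.46Y = 2663.86, so Y = 2663.86/0.46 = 5791

Y = 5791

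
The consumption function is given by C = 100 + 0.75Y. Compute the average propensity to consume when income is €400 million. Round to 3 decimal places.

C = 100 + 0.75(400) = 400
APC = C/Y = 400/400 = 1.000

APC = 1.000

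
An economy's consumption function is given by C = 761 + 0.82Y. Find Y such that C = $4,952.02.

761 + 0.82Y = 4952.02
0.82Y = 4191.02, so Y = 4191.02/0.82 = 5111

Y = 5111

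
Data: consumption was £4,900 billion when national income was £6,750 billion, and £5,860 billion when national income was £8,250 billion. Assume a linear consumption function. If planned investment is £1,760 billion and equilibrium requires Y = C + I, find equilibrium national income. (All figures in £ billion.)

MPC = (5860 − 4900)/(8250 − 6750) = 960/1500 = 0.64
a = 4900 − 0.64(6750) = 580
Equilibrium: Y = 580 + 0.64Y + 1760
0.36Y = 2340, so Y = 2340/0.36 = 6500

Y = 6500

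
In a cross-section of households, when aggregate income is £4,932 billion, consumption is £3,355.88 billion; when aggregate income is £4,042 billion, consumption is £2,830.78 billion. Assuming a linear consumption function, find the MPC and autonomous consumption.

MPC = ΔC/ΔY = (3355.88 − 2830.78)/(4932 − 4042) = 525.1/890 = 0.59
a = C − MPC·Y = 2830.78 − 0.59(4042) = 2830.78 − 2384.78 = 446

MPC = 0.59; a = 446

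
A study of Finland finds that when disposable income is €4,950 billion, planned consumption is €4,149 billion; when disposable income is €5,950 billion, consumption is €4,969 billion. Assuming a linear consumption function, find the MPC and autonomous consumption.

MPC = ΔC/ΔY = (4969 − 4149)/(5950 − 4950) = 820/1000 = 0.82
a = C − MPC·Y = 4149 − 0.82(4950) = 4149 − 4059 = 90

MPC = 0.82; a = 90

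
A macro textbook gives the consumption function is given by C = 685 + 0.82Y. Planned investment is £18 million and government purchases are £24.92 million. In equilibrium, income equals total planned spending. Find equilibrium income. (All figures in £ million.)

Y = C + I + G = 685 + 0.82Y + 18 + 24.92
Y − 0.82Y = 727.92
0.18Y = 727.92, so Y = 727.92/0.18 = 4044

Y = 4044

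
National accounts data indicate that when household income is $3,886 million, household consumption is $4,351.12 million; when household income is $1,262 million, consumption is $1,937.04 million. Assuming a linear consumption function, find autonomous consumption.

a = 776

MPC = ΔC/ΔY = (4351.12 − 1937.04)/(3886 − 1262) = 2414.08/2624 = 0.92
a = C − MPC·Y = 1937.04 − 0.92(1262) = 1937.04 − 1161.04 = 776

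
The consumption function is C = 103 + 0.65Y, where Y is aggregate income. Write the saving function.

S = -103 + 0.35Y

S = Y − C = Y − (103 + 0.65Y) = -103 + (1 − 0.65)Y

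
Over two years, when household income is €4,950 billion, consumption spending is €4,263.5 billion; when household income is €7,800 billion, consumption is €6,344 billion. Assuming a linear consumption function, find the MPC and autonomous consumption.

MPC = ΔC/ΔY = (6344 − 4263.5)/(7800 − 4950) = 2080.5/2850 = 0.73
a = C − MPC·Y = 4263.5 − 0.73(4950) = 4263.5 − 3613.5 = 650

MPC = 0.73; a = 650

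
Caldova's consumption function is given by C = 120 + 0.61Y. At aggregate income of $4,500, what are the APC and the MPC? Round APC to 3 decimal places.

APC = 0.637; MPC = 0.61

MPC = 0.61 (the slope of the consumption function)
C = 120 + 0.61(4500) = 2865, so APC = 2865/4500 = 0.637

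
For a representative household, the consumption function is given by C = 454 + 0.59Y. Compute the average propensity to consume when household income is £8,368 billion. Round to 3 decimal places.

APC = 0.644

C = 454 + 0.59(8368) = 5391.12
APC = C/Y = 5391.12/8368 = 0.644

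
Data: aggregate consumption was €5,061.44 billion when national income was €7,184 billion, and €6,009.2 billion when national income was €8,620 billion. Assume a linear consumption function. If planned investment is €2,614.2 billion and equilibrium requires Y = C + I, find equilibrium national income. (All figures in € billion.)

MPC = (6009.2 − 5061.44)/(8620 − 7184) = 947.76/1436 = 0.66
a = 5061.44 − 0.66(7184) = 320
Equilibrium: Y = 320 + 0.66Y + 2614.2
0.34Y = 2934.2, so Y = 2934.2/0.34 = 8630

Y = 8630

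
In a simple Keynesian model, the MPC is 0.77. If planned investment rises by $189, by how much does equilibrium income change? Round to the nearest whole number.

ΔY ≈ 822

The multiplier is 1/(1 − MPC) = 1/0.23.
ΔY = 189/0.23 = 821.74 ≈ 822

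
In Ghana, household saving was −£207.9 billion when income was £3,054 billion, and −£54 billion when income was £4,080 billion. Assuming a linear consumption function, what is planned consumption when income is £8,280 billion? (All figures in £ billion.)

MPS = ΔS/ΔY = (-54 − (-207.9))/(4080 − 3054) = 153.9/1026 = 0.15
MPC = 1 − MPS = 0.85
Autonomous saving = -207.9 − 0.15(3054) = -666, so a = 666
C = 666 + 0.85(8280) = 666 + 7038 = 7704

C = 7704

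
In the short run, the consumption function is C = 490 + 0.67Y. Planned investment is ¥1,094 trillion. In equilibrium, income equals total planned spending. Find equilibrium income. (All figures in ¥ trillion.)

Y = C + I = 490 + 0.67Y + 1094
Y − 0.67Y = 1584
0.33Y = 1584, so Y = 1584/0.33 = 4800

Y = 4800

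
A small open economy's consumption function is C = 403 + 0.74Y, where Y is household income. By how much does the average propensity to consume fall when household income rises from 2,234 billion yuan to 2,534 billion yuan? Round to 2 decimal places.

ΔAPC = 0.02

At Y = 2234: C = 403 + 0.74(2234) = 2056.16, APC = 2056.16/2234 = 0.920
At Y = 2534: C = 2278.16, APC = 2278.16/2534 = 0.899
Fall in APC = 0.920 − 0.899 = 0.021 ≈ 0.02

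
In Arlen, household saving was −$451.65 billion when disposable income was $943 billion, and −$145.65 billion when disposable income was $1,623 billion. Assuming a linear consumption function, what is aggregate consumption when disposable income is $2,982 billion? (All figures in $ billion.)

MPS = ΔS/ΔY = (-145.65 − (-451.65))/(1623 − 943) = 306/680 = 0.45
MPC = 1 − MPS = 0.55
Autonomous saving = -451.65 − 0.45(943) = -876, so a = 876
C = 876 + 0.55(2982) = 876 + 1640.1 = 2516.1

C = 2516.1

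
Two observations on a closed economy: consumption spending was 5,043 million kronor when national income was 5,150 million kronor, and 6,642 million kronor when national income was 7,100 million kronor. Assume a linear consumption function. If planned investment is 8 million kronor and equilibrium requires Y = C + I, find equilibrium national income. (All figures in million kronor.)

MPC = (6642 − 5043)/(7100 − 5150) = 1599/1950 = 0.82
a = 5043 − 0.82(5150) = 820
Equilibrium: Y = 820 + 0.82Y + 8
0.18Y = 828, so Y = 828/0.18 = 4600

Y = 4600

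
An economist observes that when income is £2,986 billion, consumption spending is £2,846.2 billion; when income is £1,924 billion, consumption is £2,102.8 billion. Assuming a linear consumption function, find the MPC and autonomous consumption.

MPC = ΔC/ΔY = (2846.2 − 2102.8)/(2986 − 1924) = 743.4/1062 = 0.7
a = C − MPC·Y = 2102.8 − 0.7(1924) = 2102.8 − 1346.8 = 756

MPC = 0.7; a = 756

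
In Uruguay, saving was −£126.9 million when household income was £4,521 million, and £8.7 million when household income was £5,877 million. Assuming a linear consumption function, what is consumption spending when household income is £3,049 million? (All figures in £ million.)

MPS = ΔS/ΔY = (8.7 − (-126.9))/(5877 − 4521) = 135.6/1356 = 0.1
MPC = 1 − MPS = 0.9
Autonomous saving = -126.9 − 0.1(4521) = -579, so a = 579
C = 579 + 0.9(3049) = 579 + 2744.1 = 3323.1

C = 3323.1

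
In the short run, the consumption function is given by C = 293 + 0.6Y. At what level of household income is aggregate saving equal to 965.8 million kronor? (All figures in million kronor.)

S = Y − C = -293 + 0.4Y
-293 + 0.4Y = 965.8, so 0.4Y = 1258.8 and Y = 3147

Y = 3147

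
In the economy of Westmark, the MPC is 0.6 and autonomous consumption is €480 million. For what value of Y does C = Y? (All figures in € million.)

Y = 1200

At break-even, C = Y: 480 + 0.6Y = Y
0.4Y = 480, so Y = 480/0.4 = 1200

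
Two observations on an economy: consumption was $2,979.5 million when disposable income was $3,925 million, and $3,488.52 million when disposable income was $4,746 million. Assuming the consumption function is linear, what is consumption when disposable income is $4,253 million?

MPC = (3488.52 − 2979.5)/(4746 − 3925) = 509.02/821 = 0.62
a = 2979.5 − 0.62(3925) = 2979.5 − 2433.5 = 546
C = 546 + 0.62(4253) = 546 + 2636.86 = 3182.86

C = 3182.86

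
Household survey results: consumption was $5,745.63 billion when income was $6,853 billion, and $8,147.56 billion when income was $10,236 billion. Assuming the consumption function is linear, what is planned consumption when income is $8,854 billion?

C = 7166.34

MPC = (8147.56 − 5745.63)/(10236 − 6853) = 2401.93/3383 = 0.71
a = 5745.63 − 0.71(6853) = 5745.63 − 4865.63 = 880
C = 880 + 0.71(8854) = 880 + 6286.34 = 7166.34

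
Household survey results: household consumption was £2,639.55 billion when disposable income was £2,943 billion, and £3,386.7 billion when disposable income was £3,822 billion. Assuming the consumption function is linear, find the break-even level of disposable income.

MPC = (3386.7 − 2639.55)/(3822 − 2943) = 747.15/879 = 0.85
a = 2639.55 − 0.85(2943) = 2639.55 − 2501.55 = 138
Break-even: Y = a/(1−MPC) = 138/0.15 = 920

Y = 920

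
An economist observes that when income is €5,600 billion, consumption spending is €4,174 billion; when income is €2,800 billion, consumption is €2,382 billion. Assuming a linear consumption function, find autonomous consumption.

MPC = ΔC/ΔY = (4174 − 2382)/(5600 − 2800) = 1792/2800 = 0.64
a = C − MPC·Y = 2382 − 0.64(2800) = 2382 − 1792 = 590

a = 590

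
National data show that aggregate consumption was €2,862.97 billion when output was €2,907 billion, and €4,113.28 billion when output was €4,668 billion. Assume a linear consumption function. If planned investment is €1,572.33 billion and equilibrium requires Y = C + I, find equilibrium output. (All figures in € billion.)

MPC = (4113.28 − 2862.97)/(4668 − 2907) = 1250.31/1761 = 0.71
a = 2862.97 − 0.71(2907) = 799
Equilibrium: Y = 799 + 0.71Y + 1572.33
0.29Y = 2371.33, so Y = 2371.33/0.29 = 8177

Y = 8177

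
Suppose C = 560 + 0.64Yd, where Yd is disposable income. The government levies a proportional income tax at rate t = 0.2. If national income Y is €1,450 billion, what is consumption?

Yd = (1 − 0.2)(1450) = 0.8(1450) = 1160
C = 560 + 0.64(1160) = 560 + 742.4 = 1302.4

C = 1302.4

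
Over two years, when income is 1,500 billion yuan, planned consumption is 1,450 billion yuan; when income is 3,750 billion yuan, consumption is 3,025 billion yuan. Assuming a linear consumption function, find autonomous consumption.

a = 400

MPC = ΔC/ΔY = (3025 − 1450)/(3750 − 1500) = 1575/2250 = 0.7
a = C − MPC·Y = 1450 − 0.7(1500) = 1450 − 1050 = 400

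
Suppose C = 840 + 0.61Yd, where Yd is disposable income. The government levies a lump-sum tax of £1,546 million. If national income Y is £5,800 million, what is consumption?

C = 3434.94

Yd = Y − T = 5800 − 1546 = 4254
C = 840 + 0.61(4254) = 840 + 2594.94 = 3434.94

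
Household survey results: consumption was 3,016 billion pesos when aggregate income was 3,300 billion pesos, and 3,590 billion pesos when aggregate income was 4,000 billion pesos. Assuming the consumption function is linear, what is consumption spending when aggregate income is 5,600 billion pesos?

C = 4902

MPC = (3590 − 3016)/(4000 − 3300) = 574/700 = 0.82
a = 3016 − 0.82(3300) = 3016 − 2706 = 310
C = 310 + 0.82(5600) = 310 + 4592 = 4902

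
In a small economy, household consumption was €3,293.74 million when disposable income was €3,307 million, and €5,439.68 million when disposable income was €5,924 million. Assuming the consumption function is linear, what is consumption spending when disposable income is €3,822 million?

MPC = (5439.68 − 3293.74)/(5924 − 3307) = 2145.94/2617 = 0.82
a = 3293.74 − 0.82(3307) = 3293.74 − 2711.74 = 582
C = 582 + 0.82(3822) = 582 + 3134.04 = 3716.04

C = 3716.04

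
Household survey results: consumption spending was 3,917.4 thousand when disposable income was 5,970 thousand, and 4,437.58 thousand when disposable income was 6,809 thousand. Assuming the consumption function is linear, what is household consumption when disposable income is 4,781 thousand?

C = 3180.22

MPC = (4437.58 − 3917.4)/(6809 − 5970) = 520.18/839 = 0.62
a = 3917.4 − 0.62(5970) = 3917.4 − 3701.4 = 216
C = 216 + 0.62(4781) = 216 + 2964.22 = 3180.22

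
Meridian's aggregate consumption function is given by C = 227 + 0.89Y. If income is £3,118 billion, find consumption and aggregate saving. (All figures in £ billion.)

C = 3002.02; S = 115.98

C = 227 + 0.89(3118) = 227 + 2775.02 = 3002.02
S = Y − C = 3118 − 3002.02 = 115.98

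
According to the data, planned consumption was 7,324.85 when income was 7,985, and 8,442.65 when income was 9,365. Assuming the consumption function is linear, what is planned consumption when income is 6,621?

C = 6220.01

MPC = (8442.65 − 7324.85)/(9365 − 7985) = 1117.8/1380 = 0.81
a = 7324.85 − 0.81(7985) = 7324.85 − 6467.85 = 857
C = 857 + 0.81(6621) = 857 + 5363.01 = 6220.01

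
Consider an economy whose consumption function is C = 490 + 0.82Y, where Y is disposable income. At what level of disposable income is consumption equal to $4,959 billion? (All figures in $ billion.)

490 + 0.82Y = 4959
0.82Y = 4469, so Y = 4469/0.82 = 5450

Y = 5450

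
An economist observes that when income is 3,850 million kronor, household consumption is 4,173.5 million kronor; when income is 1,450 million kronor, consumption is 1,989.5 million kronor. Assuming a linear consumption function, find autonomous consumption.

MPC = ΔC/ΔY = (4173.5 − 1989.5)/(3850 − 1450) = 2184/2400 = 0.91
a = C − MPC·Y = 1989.5 − 0.91(1450) = 1989.5 − 1319.5 = 670

a = 670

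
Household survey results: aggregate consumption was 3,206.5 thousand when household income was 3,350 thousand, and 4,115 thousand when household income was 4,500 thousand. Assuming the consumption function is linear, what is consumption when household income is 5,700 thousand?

C = 5063

MPC = (4115 − 3206.5)/(4500 − 3350) = 908.5/1150 = 0.79
a = 3206.5 − 0.79(3350) = 3206.5 − 2646.5 = 560
C = 560 + 0.79(5700) = 560 + 4503 = 5063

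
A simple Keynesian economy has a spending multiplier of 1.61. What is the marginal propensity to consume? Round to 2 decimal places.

k = 1/(1 − MPC), so 1 − MPC = 1/k = 1/1.61 = 0.6211
MPC = 1 − 0.6211 = 0.38

MPC = 0.38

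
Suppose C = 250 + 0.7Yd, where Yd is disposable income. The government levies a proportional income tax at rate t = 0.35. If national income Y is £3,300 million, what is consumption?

Yd = (1 − 0.35)(3300) = 0.65(3300) = 2145
C = 250 + 0.7(2145) = 250 + 1501.5 = 1751.5

C = 1751.5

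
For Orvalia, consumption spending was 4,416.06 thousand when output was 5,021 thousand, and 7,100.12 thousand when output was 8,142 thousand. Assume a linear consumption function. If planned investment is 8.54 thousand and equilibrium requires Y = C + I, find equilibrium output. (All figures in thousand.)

MPC = (7100.12 − 4416.06)/(8142 − 5021) = 2684.06/3121 = 0.86
a = 4416.06 − 0.86(5021) = 98
Equilibrium: Y = 98 + 0.86Y + 8.54
0.14Y = 106.54, so Y = 106.54/0.14 = 761

Y = 761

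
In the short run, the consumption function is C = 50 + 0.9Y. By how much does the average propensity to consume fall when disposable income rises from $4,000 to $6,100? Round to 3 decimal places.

At Y = 4000: C = 50 + 0.9(4000) = 3650, APC = 3650/4000 = 0.9125
At Y = 6100: C = 5540, APC = 5540/6100 = 0.9082
Fall in APC = 0.9125 − 0.9082 = 0.0043 ≈ 0.004

ΔAPC = 0.004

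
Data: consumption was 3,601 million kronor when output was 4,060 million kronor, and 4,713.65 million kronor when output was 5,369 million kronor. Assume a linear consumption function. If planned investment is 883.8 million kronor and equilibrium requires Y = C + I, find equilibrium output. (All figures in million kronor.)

MPC = (4713.65 − 3601)/(5369 − 4060) = 1112.65/1309 = 0.85
a = 3601 − 0.85(4060) = 150
Equilibrium: Y = 150 + 0.85Y + 883.8
0.15Y = 1033.8, so Y = 1033.8/0.15 = 6892

Y = 6892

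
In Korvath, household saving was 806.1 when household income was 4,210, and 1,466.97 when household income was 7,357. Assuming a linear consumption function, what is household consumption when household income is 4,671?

MPS = ΔS/ΔY = (1466.97 − 806.1)/(7357 − 4210) = 660.87/3147 = 0.21
MPC = 1 − MPS = 0.79
Autonomous saving = 806.1 − 0.21(4210) = -78, so a = 78
C = 78 + 0.79(4671) = 78 + 3690.09 = 3768.09

C = 3768.09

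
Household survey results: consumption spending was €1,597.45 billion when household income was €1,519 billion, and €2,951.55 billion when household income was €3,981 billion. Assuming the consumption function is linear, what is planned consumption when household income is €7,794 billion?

MPC = (2951.55 − 1597.45)/(3981 − 1519) = 1354.1/2462 = 0.55
a = 1597.45 − 0.55(1519) = 1597.45 − 835.45 = 762
C = 762 + 0.55(7794) = 762 + 4286.7 = 5048.7

C = 5048.7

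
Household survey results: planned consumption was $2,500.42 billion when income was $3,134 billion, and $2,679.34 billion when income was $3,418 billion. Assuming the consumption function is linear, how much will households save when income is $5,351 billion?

S = 1453.87

MPC = (2679.34 − 2500.42)/(3418 − 3134) = 178.92/284 = 0.63
a = 2500.42 − 0.63(3134) = 2500.42 − 1974.42 = 526
C = 526 + 0.63(5351) = 3897.13
S = 5351 − 3897.13 = 1453.87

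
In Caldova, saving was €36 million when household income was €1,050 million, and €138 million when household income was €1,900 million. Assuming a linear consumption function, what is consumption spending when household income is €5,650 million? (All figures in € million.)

MPS = ΔS/ΔY = (138 − 36)/(1900 − 1050) = 102/850 = 0.12
MPC = 1 − MPS = 0.88
Autonomous saving = 36 − 0.12(1050) = -90, so a = 90
C = 90 + 0.88(5650) = 90 + 4972 = 5062

C = 5062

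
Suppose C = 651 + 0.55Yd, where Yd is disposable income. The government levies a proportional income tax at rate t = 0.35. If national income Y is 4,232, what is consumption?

Yd = (1 − 0.35)(4232) = 0.65(4232) = 2750.8
C = 651 + 0.55(2750.8) = 651 + 1512.94 = 2163.94

C = 2163.94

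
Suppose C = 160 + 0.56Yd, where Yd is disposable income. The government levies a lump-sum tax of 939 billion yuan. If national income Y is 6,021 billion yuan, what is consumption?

Yd = Y − T = 6021 − 939 = 5082
C = 160 + 0.56(5082) = 160 + 2845.92 = 3005.92

C = 3005.92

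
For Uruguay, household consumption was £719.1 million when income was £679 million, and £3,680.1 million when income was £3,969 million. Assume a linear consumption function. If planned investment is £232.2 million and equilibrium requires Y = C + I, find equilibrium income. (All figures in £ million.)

MPC = (3680.1 − 719.1)/(3969 − 679) = 2961/3290 = 0.9
a = 719.1 − 0.9(679) = 108
Equilibrium: Y = 108 + 0.9Y + 232.2
0.1Y = 340.2, so Y = 340.2/0.1 = 3402

Y = 3402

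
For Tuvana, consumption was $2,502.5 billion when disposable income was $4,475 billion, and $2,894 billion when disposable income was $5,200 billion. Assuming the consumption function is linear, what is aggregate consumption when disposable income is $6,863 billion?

C = 3792.02

MPC = (2894 − 2502.5)/(5200 − 4475) = 391.5/725 = 0.54
a = 2502.5 − 0.54(4475) = 2502.5 − 2416.5 = 86
C = 86 + 0.54(6863) = 86 + 3706.02 = 3792.02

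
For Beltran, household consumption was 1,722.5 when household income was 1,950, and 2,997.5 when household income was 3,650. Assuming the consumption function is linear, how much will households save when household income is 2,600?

MPC = (2997.5 − 1722.5)/(3650 − 1950) = 1275/1700 = 0.75
a = 1722.5 − 0.75(1950) = 1722.5 − 1462.5 = 260
C = 260 + 0.75(2600) = 2210
S = 2600 − 2210 = 390

S = 390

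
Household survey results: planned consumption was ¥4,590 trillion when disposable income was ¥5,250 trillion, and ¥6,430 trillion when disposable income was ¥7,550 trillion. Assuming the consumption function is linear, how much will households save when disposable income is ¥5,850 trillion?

MPC = (6430 − 4590)/(7550 − 5250) = 1840/2300 = 0.8
a = 4590 − 0.8(5250) = 4590 − 4200 = 390
C = 390 + 0.8(5850) = 5070
S = 5850 − 5070 = 780

S = 780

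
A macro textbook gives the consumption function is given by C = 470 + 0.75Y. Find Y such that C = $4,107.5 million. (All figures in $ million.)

470 + 0.75Y = 4107.5
0.75Y = 3637.5, so Y = 3637.5/0.75 = 4850

Y = 4850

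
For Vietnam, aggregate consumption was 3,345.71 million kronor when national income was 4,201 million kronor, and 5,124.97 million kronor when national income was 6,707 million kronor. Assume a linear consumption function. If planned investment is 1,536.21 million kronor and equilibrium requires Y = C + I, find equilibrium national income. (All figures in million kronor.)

MPC = (5124.97 − 3345.71)/(6707 − 4201) = 1779.26/2506 = 0.71
a = 3345.71 − 0.71(4201) = 363
Equilibrium: Y = 363 + 0.71Y + 1536.21
0.29Y = 1899.21, so Y = 1899.21/0.29 = 6549

Y = 6549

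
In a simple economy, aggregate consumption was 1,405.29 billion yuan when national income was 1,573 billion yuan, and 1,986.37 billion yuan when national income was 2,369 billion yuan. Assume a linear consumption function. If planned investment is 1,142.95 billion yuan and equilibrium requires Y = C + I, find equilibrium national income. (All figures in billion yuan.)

Y = 5185

MPC = (1986.37 − 1405.29)/(2369 − 1573) = 581.08/796 = 0.73
a = 1405.29 − 0.73(1573) = 257
Equilibrium: Y = 257 + 0.73Y + 1142.95
0.27Y = 1399.95, so Y = 1399.95/0.27 = 5185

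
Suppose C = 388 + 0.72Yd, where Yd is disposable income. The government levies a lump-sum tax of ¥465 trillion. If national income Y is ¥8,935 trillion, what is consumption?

C = 6486.4

Yd = Y − T = 8935 − 465 = 8470
C = 388 + 0.72(8470) = 388 + 6098.4 = 6486.4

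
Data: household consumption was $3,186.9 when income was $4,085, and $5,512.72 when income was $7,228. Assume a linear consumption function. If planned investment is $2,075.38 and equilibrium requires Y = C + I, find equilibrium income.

MPC = (5512.72 − 3186.9)/(7228 − 4085) = 2325.82/3143 = 0.74
a = 3186.9 − 0.74(4085) = 164
Equilibrium: Y = 164 + 0.74Y + 2075.38
0.26Y = 2239.38, so Y = 2239.38/0.26 = 8613

Y = 8613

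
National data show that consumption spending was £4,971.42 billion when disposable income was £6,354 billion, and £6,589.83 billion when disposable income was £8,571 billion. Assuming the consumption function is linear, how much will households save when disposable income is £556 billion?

MPC = (6589.83 − 4971.42)/(8571 − 6354) = 1618.41/2217 = 0.73
a = 4971.42 − 0.73(6354) = 4971.42 − 4638.42 = 333
C = 333 + 0.73(556) = 738.88
S = 556 − 738.88 = -182.88

S = -182.88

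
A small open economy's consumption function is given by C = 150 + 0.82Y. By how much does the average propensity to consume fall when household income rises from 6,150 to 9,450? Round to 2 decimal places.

ΔAPC = 0.01

At Y = 6150: C = 150 + 0.82(6150) = 5193, APC = 5193/6150 = 0.844
At Y = 9450: C = 7899, APC = 7899/9450 = 0.836
Fall in APC = 0.844 − 0.836 = 0.008 ≈ 0.01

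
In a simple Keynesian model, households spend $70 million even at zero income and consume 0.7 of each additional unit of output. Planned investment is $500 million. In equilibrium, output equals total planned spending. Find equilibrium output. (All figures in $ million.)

Y = C + I = 70 + 0.7Y + 500
Y − 0.7Y = 570
0.3Y = 570, so Y = 570/0.3 = 1900

Y = 1900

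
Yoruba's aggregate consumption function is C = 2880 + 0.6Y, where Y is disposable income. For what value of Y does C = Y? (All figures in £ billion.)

Y = 7200

At break-even, C = Y: 2880 + 0.6Y = Y
0.4Y = 2880, so Y = 2880/0.4 = 7200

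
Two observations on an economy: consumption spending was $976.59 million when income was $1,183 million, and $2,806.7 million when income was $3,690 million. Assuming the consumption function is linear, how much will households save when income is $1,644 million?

S = 330.88

MPC = (2806.7 − 976.59)/(3690 − 1183) = 1830.11/2507 = 0.73
a = 976.59 − 0.73(1183) = 976.59 − 863.59 = 113
C = 113 + 0.73(1644) = 1313.12
S = 1644 − 1313.12 = 330.88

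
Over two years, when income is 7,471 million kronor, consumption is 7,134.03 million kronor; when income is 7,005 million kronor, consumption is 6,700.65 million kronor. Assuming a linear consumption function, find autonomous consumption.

a = 186

MPC = ΔC/ΔY = (7134.03 − 6700.65)/(7471 − 7005) = 433.38/466 = 0.93
a = C − MPC·Y = 6700.65 − 0.93(7005) = 6700.65 − 6514.65 = 186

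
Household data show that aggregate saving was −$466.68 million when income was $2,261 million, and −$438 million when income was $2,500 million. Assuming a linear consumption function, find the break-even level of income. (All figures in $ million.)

Y = 6150

MPS = ΔS/ΔY = (-438 − (-466.68))/(2500 − 2261) = 28.68/239 = 0.12
MPC = 1 − MPS = 0.88
From S(2261) = -466.68: −a + 0.12(2261) = -466.68, so a = 271.32 − (-466.68) = 738
Break-even (S = 0): Y = a/MPS = 738/0.12 = 6150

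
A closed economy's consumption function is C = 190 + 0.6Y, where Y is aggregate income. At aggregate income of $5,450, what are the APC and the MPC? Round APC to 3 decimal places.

MPC = 0.6 (the slope of the consumption function)
C = 190 + 0.6(5450) = 3460, so APC = 3460/5450 = 0.635

APC = 0.635; MPC = 0.6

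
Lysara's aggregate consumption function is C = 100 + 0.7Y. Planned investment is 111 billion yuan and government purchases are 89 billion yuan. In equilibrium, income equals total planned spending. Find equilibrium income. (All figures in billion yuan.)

Y = C + I + G = 100 + 0.7Y + 111 + 89
Y − 0.7Y = 300
0.3Y = 300, so Y = 300/0.3 = 1000

Y = 1000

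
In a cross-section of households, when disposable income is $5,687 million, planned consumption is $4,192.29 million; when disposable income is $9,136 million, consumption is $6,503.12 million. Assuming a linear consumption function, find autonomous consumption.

MPC = ΔC/ΔY = (6503.12 − 4192.29)/(9136 − 5687) = 2310.83/3449 = 0.67
a = C − MPC·Y = 4192.29 − 0.67(5687) = 4192.29 − 3810.29 = 382

a = 382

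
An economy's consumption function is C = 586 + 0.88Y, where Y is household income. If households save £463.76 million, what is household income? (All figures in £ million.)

S = Y − C = -586 + 0.12Y
-586 + 0.12Y = 463.76, so 0.12Y = 1049.76 and Y = 8748

Y = 8748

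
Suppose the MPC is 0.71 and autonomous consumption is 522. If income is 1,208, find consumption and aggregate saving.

C = 1379.68; S = -171.68

C = 522 + 0.71(1208) = 522 + 857.68 = 1379.68
S = Y − C = 1208 − 1379.68 = -171.68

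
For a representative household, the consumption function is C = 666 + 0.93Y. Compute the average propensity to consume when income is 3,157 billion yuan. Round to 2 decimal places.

APC = 1.14

C = 666 + 0.93(3157) = 3602.01
APC = C/Y = 3602.01/3157 = 1.14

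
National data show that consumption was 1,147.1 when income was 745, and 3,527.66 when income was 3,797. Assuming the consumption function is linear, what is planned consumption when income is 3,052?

MPC = (3527.66 − 1147.1)/(3797 − 745) = 2380.56/3052 = 0.78
a = 1147.1 − 0.78(745) = 1147.1 − 581.1 = 566
C = 566 + 0.78(3052) = 566 + 2380.56 = 2946.56

C = 2946.56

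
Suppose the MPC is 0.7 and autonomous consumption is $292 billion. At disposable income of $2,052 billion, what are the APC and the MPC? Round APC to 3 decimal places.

MPC = 0.7 (the slope of the consumption function)
C = 292 + 0.7(2052) = 1728.4, so APC = 1728.4/2052 = 0.842

APC = 0.842; MPC = 0.7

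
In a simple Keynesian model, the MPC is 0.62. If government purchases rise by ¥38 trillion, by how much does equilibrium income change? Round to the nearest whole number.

ΔY ≈ 100

The multiplier is 1/(1 − MPC) = 1/0.38.
ΔY = 38/0.38 = 100.00 ≈ 100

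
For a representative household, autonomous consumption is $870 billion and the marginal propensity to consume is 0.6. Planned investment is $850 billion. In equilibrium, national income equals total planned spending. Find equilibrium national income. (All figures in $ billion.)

Y = C + I = 870 + 0.6Y + 850
Y − 0.6Y = 1720
0.4Y = 1720, so Y = 1720/0.4 = 4300

Y = 4300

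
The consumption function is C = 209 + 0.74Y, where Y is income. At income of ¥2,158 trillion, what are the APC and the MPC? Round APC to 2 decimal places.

APC = 0.84; MPC = 0.74

MPC = 0.74 (the slope of the consumption function)
C = 209 + 0.74(2158) = 1805.92, so APC = 1805.92/2158 = 0.84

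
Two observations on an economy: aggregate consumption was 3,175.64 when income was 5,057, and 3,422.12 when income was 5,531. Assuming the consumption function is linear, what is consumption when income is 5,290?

C = 3296.8

MPC = (3422.12 − 3175.64)/(5531 − 5057) = 246.48/474 = 0.52
a = 3175.64 − 0.52(5057) = 3175.64 − 2629.64 = 546
C = 546 + 0.52(5290) = 546 + 2750.8 = 3296.8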